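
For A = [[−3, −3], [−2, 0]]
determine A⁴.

[[279, 189], [126, 90]]

A² = [[15, 9], [6, 6]]
A³ = [[−63, −45], [−30, −18]]
A⁴ = [[279, 189], [126, 90]]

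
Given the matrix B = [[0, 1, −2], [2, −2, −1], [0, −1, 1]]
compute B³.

[[0, 5, −7], [14, −15, −2], [2, −6, 5]]

B² = [[2, 0, −3], [−4, 7, −3], [−2, 1, 2]]
B³ = [[0, 5, −7], [14, −15, −2], [2, −6, 5]]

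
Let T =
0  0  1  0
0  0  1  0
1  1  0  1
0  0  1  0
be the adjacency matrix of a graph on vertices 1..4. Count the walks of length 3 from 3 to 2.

3

The number of length-3 walks from vertex 3 to vertex 2 is entry (3,2) of T³, where T is the adjacency matrix.
T² = [[1, 1, 0, 1], [1, 1, 0, 1], [0, 0, 3, 0], [1, 1, 0, 1]]
T³ = [[0, 0, 3, 0], [0, 0, 3, 0], [3, 3, 0, 3], [0, 0, 3, 0]]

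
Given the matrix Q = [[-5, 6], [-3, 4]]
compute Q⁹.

tr Q = -1 and det Q = -2, so the characteristic polynomial is λ² − (-1)λ + (-2) with roots -2 and 1.
Eigenvectors give P = [[2, 1], [1, 1]] with P⁻¹ = [[1, -1], [-1, 2]], and Q = P·diag(-2, 1)·P⁻¹.
Then Q⁹ = P·diag(-512, 1)·P⁻¹ = [[-1024, 1], [-512, 1]] · [[1, -1], [-1, 2]] = [[-1025, 1026], [-513, 514]].

[[-1025, 1026], [-513, 514]]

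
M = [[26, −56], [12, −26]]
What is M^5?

[[416, −896], [192, −416]]

tr M = 0 and det M = −4, so the characteristic polynomial is λ² − (0)λ + (−4) with roots −2 and 2.
Eigenvectors give P = [[−2, −7], [−1, −3]] with P⁻¹ = [[3, −7], [−1, 2]], and M = P·diag(−2, 2)·P⁻¹.
Then M^5 = P·diag(−32, 32)·P⁻¹ = [[64, −224], [32, −96]] · [[3, −7], [−1, 2]] = [[416, −896], [192, −416]].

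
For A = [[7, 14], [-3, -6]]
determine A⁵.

[[7, 14], [-3, -6]]

A² = A (a projection; rank 1, trace 1), so A⁵ = A.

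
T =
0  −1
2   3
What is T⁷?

tr T = 3 and det T = 2, so the characteristic polynomial is λ² − (3)λ + (2) with roots 2 and 1.
Eigenvectors give P = [[1, 1], [−2, −1]] with P⁻¹ = [[−1, −1], [2, 1]], and T = P·diag(2, 1)·P⁻¹.
Then T⁷ = P·diag(128, 1)·P⁻¹ = [[128, 1], [−256, −1]] · [[−1, −1], [2, 1]] = [[−126, −127], [254, 255]].

[[−126, −127], [254, 255]]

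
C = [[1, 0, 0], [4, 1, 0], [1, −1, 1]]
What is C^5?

C = I + N where N = [[0, 0, 0], [4, 0, 0], [1, −1, 0]] is strictly lower-triangular, so N^3 = 0.
(I + N)^5 = I + 5·N + 10·N^2 = [[1, 0, 0], [20, 1, 0], [−35, −5, 1]].

[[1, 0, 0], [20, 1, 0], [−35, −5, 1]]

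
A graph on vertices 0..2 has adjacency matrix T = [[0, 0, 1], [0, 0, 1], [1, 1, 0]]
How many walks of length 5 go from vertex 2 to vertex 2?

0

The number of length-5 walks from vertex 2 to vertex 2 is entry (2,2) of T⁵, where T is the adjacency matrix.
T² = [[1, 1, 0], [1, 1, 0], [0, 0, 2]]
T³ = [[0, 0, 2], [0, 0, 2], [2, 2, 0]]
T⁴ = [[2, 2, 0], [2, 2, 0], [0, 0, 4]]
T⁵ = [[0, 0, 4], [0, 0, 4], [4, 4, 0]]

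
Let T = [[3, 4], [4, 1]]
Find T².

[[25, 16], [16, 17]]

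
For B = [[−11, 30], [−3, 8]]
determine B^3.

tr B = −3 and det B = 2, so the characteristic polynomial is λ² − (−3)λ + (2) with roots −2 and −1.
Eigenvectors give P = [[−10, −3], [−3, −1]] with P⁻¹ = [[−1, 3], [3, −10]], and B = P·diag(−2, −1)·P⁻¹.
Then B^3 = P·diag(−8, −1)·P⁻¹ = [[80, 3], [24, 1]] · [[−1, 3], [3, −10]] = [[−71, 210], [−21, 62]].

[[−71, 210], [−21, 62]]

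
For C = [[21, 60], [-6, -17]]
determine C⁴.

[[801, 2400], [-240, -719]]

tr C = 4 and det C = 3, so the characteristic polynomial is λ² − (4)λ + (3) with roots 3 and 1.
Eigenvectors give P = [[10, -3], [-3, 1]] with P⁻¹ = [[1, 3], [3, 10]], and C = P·diag(3, 1)·P⁻¹.
Then C⁴ = P·diag(81, 1)·P⁻¹ = [[810, -3], [-243, 1]] · [[1, 3], [3, 10]] = [[801, 2400], [-240, -719]].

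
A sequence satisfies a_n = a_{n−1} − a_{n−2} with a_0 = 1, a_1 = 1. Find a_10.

With companion matrix A = [[1, −1], [1, 0]], [a_n, a_{n−1}]ᵀ = A·[a_{n−1}, a_{n−2}]ᵀ, so [a_10, a_9]ᵀ = A^9·[a_1, a_0]ᵀ.
A^9 = [[−1, 0], [0, −1]], giving [a_10, a_9]ᵀ = [[−1], [−1]].

−1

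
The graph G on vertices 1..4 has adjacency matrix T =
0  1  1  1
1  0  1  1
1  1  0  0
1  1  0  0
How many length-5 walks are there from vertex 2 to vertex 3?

29

The number of length-5 walks from vertex 2 to vertex 3 is entry (2,3) of T⁵, where T is the adjacency matrix.
T² = [[3, 2, 1, 1], [2, 3, 1, 1], [1, 1, 2, 2], [1, 1, 2, 2]]
T³ = [[4, 5, 5, 5], [5, 4, 5, 5], [5, 5, 2, 2], [5, 5, 2, 2]]
T⁴ = [[15, 14, 9, 9], [14, 15, 9, 9], [9, 9, 10, 10], [9, 9, 10, 10]]
T⁵ = [[32, 33, 29, 29], [33, 32, 29, 29], [29, 29, 18, 18], [29, 29, 18, 18]]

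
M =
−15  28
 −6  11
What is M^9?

tr M = −4 and det M = 3, so the characteristic polynomial is λ² − (−4)λ + (3) with roots −3 and −1.
Eigenvectors give P = [[−7, 2], [−3, 1]] with P⁻¹ = [[−1, 2], [−3, 7]], and M = P·diag(−3, −1)·P⁻¹.
Then M^9 = P·diag(−19683, −1)·P⁻¹ = [[137781, −2], [59049, −1]] · [[−1, 2], [−3, 7]] = [[−137775, 275548], [−59046, 118091]].

[[−137775, 275548], [−59046, 118091]]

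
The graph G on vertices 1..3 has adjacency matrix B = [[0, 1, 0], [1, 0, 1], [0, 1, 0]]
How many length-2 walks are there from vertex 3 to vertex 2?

The number of length-2 walks from vertex 3 to vertex 2 is entry (3,2) of B^2, where B is the adjacency matrix.
B^2 = [[1, 0, 1], [0, 2, 0], [1, 0, 1]]

0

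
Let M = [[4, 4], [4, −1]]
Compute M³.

[[176, 116], [116, 31]]

M² = [[32, 12], [12, 17]]
M³ = [[176, 116], [116, 31]]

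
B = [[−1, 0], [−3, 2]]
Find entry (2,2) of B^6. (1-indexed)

tr B = 1 and det B = −2, so the characteristic polynomial is λ² − (1)λ + (−2) with roots 2 and −1.
Eigenvectors give P = [[0, 1], [1, 1]] with P⁻¹ = [[−1, 1], [1, 0]], and B = P·diag(2, −1)·P⁻¹.
Then B^6 = P·diag(64, 1)·P⁻¹ = [[0, 1], [64, 1]] · [[−1, 1], [1, 0]] = [[1, 0], [−63, 64]].

64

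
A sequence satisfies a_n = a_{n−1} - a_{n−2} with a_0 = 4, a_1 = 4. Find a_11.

With companion matrix Q = [[1, -1], [1, 0]], [a_n, a_{n−1}]ᵀ = Q·[a_{n−1}, a_{n−2}]ᵀ, so [a_11, a_10]ᵀ = Q^10·[a_1, a_0]ᵀ.
Q^10 = [[-1, 1], [-1, 0]], giving [a_11, a_10]ᵀ = [[0], [-4]].

0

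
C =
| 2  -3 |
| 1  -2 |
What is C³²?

[[1, 0], [0, 1]]

C² = I (check: tr C = 0 and det C = -1), so C³² = I since 32 is even.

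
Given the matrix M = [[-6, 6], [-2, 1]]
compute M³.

tr M = -5 and det M = 6, so the characteristic polynomial is λ² − (-5)λ + (6) with roots -2 and -3.
Eigenvectors give P = [[3, -2], [2, -1]] with P⁻¹ = [[-1, 2], [-2, 3]], and M = P·diag(-2, -3)·P⁻¹.
Then M³ = P·diag(-8, -27)·P⁻¹ = [[-24, 54], [-16, 27]] · [[-1, 2], [-2, 3]] = [[-84, 114], [-38, 49]].

[[-84, 114], [-38, 49]]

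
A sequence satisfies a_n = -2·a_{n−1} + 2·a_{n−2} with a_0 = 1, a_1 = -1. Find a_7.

-568

With companion matrix C = [[-2, 2], [1, 0]], [a_n, a_{n−1}]ᵀ = C·[a_{n−1}, a_{n−2}]ᵀ, so [a_7, a_6]ᵀ = C⁶·[a_1, a_0]ᵀ.
C⁶ = [[328, -240], [-120, 88]], giving [a_7, a_6]ᵀ = [[-568], [208]].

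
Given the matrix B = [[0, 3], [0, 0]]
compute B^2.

[[0, 0], [0, 0]]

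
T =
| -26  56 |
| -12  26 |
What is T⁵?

tr T = 0 and det T = -4, so the characteristic polynomial is λ² − (0)λ + (-4) with roots 2 and -2.
Eigenvectors give P = [[2, 7], [1, 3]] with P⁻¹ = [[-3, 7], [1, -2]], and T = P·diag(2, -2)·P⁻¹.
Then T⁵ = P·diag(32, -32)·P⁻¹ = [[64, -224], [32, -96]] · [[-3, 7], [1, -2]] = [[-416, 896], [-192, 416]].

[[-416, 896], [-192, 416]]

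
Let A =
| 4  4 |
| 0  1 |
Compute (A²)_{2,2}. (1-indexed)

1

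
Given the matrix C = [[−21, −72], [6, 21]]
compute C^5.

[[−1701, −5832], [486, 1701]]

tr C = 0 and det C = −9, so the characteristic polynomial is λ² − (0)λ + (−9) with roots 3 and −3.
Eigenvectors give P = [[−3, 4], [1, −1]] with P⁻¹ = [[1, 4], [1, 3]], and C = P·diag(3, −3)·P⁻¹.
Then C^5 = P·diag(243, −243)·P⁻¹ = [[−729, −972], [243, 243]] · [[1, 4], [1, 3]] = [[−1701, −5832], [486, 1701]].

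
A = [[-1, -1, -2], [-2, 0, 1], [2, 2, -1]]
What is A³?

A² = [[-1, -3, 3], [4, 4, 3], [-8, -4, -1]]
A³ = [[13, 7, -4], [-6, 2, -7], [14, 6, 13]]

[[13, 7, -4], [-6, 2, -7], [14, 6, 13]]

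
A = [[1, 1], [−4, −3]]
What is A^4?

A^2 = [[−3, −2], [8, 5]]
A^3 = [[5, 3], [−12, −7]]
A^4 = [[−7, −4], [16, 9]]

[[−7, −4], [16, 9]]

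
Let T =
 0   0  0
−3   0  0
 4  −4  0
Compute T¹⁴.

T is strictly triangular, hence nilpotent: T³ = 0, so T¹⁴ = 0.

[[0, 0, 0], [0, 0, 0], [0, 0, 0]]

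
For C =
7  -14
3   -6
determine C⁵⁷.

[[7, -14], [3, -6]]

C² = C (a projection; rank 1, trace 1), so C⁵⁷ = C.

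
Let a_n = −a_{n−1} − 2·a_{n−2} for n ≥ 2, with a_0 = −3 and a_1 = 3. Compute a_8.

With companion matrix M = [[−1, −2], [1, 0]], [a_n, a_{n−1}]ᵀ = M·[a_{n−1}, a_{n−2}]ᵀ, so [a_8, a_7]ᵀ = M⁷·[a_1, a_0]ᵀ.
M⁷ = [[3, −14], [7, 10]], giving [a_8, a_7]ᵀ = [[51], [−9]].

51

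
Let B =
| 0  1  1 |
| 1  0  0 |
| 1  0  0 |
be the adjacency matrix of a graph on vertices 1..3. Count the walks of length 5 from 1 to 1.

The number of length-5 walks from vertex 1 to vertex 1 is entry (1,1) of B⁵, where B is the adjacency matrix.
B² = [[2, 0, 0], [0, 1, 1], [0, 1, 1]]
B³ = [[0, 2, 2], [2, 0, 0], [2, 0, 0]]
B⁴ = [[4, 0, 0], [0, 2, 2], [0, 2, 2]]
B⁵ = [[0, 4, 4], [4, 0, 0], [4, 0, 0]]

0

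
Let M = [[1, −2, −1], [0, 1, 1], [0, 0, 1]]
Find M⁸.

[[1, −16, −64], [0, 1, 8], [0, 0, 1]]

M = I + N where N = [[0, −2, −1], [0, 0, 1], [0, 0, 0]] is strictly upper-triangular, so N³ = 0.
(I + N)⁸ = I + 8·N + 28·N² = [[1, −16, −64], [0, 1, 8], [0, 0, 1]].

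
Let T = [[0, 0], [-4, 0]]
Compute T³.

T is strictly triangular, hence nilpotent: T² = 0, so T³ = 0.

[[0, 0], [0, 0]]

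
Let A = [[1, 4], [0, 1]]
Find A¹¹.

[[1, 44], [0, 1]]

A = I + N where N = [[0, 4], [0, 0]] is strictly upper-triangular, so N² = 0.
(I + N)¹¹ = I + 11·N = [[1, 44], [0, 1]].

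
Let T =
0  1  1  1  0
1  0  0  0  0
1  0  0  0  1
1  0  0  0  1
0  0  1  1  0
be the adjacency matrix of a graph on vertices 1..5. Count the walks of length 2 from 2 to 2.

1

The number of length-2 walks from vertex 2 to vertex 2 is entry (2,2) of T^2, where T is the adjacency matrix.
T^2 = [[3, 0, 0, 0, 2], [0, 1, 1, 1, 0], [0, 1, 2, 2, 0], [0, 1, 2, 2, 0], [2, 0, 0, 0, 2]]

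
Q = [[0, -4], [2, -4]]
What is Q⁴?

[[-64, 0], [0, -64]]

Q² = [[-8, 16], [-8, 8]]
Q³ = [[32, -32], [16, 0]]
Q⁴ = [[-64, 0], [0, -64]]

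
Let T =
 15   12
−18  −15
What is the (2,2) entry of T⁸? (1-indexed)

6561

tr T = 0 and det T = −9, so the characteristic polynomial is λ² − (0)λ + (−9) with roots −3 and 3.
Eigenvectors give P = [[2, −1], [−3, 1]] with P⁻¹ = [[−1, −1], [−3, −2]], and T = P·diag(−3, 3)·P⁻¹.
Then T⁸ = P·diag(6561, 6561)·P⁻¹ = [[13122, −6561], [−19683, 6561]] · [[−1, −1], [−3, −2]] = [[6561, 0], [0, 6561]].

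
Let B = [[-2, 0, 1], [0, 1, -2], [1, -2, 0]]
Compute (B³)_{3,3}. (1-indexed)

2

B² = [[5, -2, -2], [-2, 5, -2], [-2, -2, 5]]
B³ = [[-12, 2, 9], [2, 9, -12], [9, -12, 2]]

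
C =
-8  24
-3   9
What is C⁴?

[[-8, 24], [-3, 9]]

C² = C (a projection; rank 1, trace 1), so C⁴ = C.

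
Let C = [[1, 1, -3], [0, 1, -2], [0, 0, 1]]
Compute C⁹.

[[1, 9, -99], [0, 1, -18], [0, 0, 1]]

C = I + N where N = [[0, 1, -3], [0, 0, -2], [0, 0, 0]] is strictly upper-triangular, so N³ = 0.
(I + N)⁹ = I + 9·N + 36·N² = [[1, 9, -99], [0, 1, -18], [0, 0, 1]].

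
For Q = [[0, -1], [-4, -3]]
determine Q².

[[4, 3], [12, 13]]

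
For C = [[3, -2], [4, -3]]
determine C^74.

[[1, 0], [0, 1]]

C² = I (check: tr C = 0 and det C = -1), so C^74 = I since 74 is even.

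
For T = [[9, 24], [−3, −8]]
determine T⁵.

T² = T (a projection; rank 1, trace 1), so T⁵ = T.

[[9, 24], [−3, −8]]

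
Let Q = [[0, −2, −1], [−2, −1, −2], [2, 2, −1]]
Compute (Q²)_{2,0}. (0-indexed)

−6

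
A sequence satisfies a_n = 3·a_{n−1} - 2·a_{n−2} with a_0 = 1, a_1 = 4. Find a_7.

382

With companion matrix B = [[3, -2], [1, 0]], [a_n, a_{n−1}]ᵀ = B·[a_{n−1}, a_{n−2}]ᵀ, so [a_7, a_6]ᵀ = B^6·[a_1, a_0]ᵀ.
B^6 = [[127, -126], [63, -62]], giving [a_7, a_6]ᵀ = [[382], [190]].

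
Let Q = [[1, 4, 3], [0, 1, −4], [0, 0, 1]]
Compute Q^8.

Q = I + N where N = [[0, 4, 3], [0, 0, −4], [0, 0, 0]] is strictly upper-triangular, so N^3 = 0.
(I + N)^8 = I + 8·N + 28·N^2 = [[1, 32, −424], [0, 1, −32], [0, 0, 1]].

[[1, 32, −424], [0, 1, −32], [0, 0, 1]]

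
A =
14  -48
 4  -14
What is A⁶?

[[64, 0], [0, 64]]

tr A = 0 and det A = -4, so the characteristic polynomial is λ² − (0)λ + (-4) with roots 2 and -2.
Eigenvectors give P = [[-4, -3], [-1, -1]] with P⁻¹ = [[-1, 3], [1, -4]], and A = P·diag(2, -2)·P⁻¹.
Then A⁶ = P·diag(64, 64)·P⁻¹ = [[-256, -192], [-64, -64]] · [[-1, 3], [1, -4]] = [[64, 0], [0, 64]].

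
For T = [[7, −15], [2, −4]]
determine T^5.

tr T = 3 and det T = 2, so the characteristic polynomial is λ² − (3)λ + (2) with roots 1 and 2.
Eigenvectors give P = [[−5, 3], [−2, 1]] with P⁻¹ = [[1, −3], [2, −5]], and T = P·diag(1, 2)·P⁻¹.
Then T^5 = P·diag(1, 32)·P⁻¹ = [[−5, 96], [−2, 32]] · [[1, −3], [2, −5]] = [[187, −465], [62, −154]].

[[187, −465], [62, −154]]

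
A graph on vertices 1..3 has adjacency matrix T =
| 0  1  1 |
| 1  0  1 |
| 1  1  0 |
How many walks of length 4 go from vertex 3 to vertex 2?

The number of length-4 walks from vertex 3 to vertex 2 is entry (3,2) of T⁴, where T is the adjacency matrix.
T² = [[2, 1, 1], [1, 2, 1], [1, 1, 2]]
T³ = [[2, 3, 3], [3, 2, 3], [3, 3, 2]]
T⁴ = [[6, 5, 5], [5, 6, 5], [5, 5, 6]]

5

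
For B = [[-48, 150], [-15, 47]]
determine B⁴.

tr B = -1 and det B = -6, so the characteristic polynomial is λ² − (-1)λ + (-6) with roots -3 and 2.
Eigenvectors give P = [[10, 3], [3, 1]] with P⁻¹ = [[1, -3], [-3, 10]], and B = P·diag(-3, 2)·P⁻¹.
Then B⁴ = P·diag(81, 16)·P⁻¹ = [[810, 48], [243, 16]] · [[1, -3], [-3, 10]] = [[666, -1950], [195, -569]].

[[666, -1950], [195, -569]]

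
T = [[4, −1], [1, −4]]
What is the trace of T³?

0

T² = [[15, 0], [0, 15]]
T³ = [[60, −15], [15, −60]]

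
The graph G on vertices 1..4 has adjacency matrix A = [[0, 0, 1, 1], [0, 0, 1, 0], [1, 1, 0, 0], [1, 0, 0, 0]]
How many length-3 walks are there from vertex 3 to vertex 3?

0

The number of length-3 walks from vertex 3 to vertex 3 is entry (3,3) of A³, where A is the adjacency matrix.
A² = [[2, 1, 0, 0], [1, 1, 0, 0], [0, 0, 2, 1], [0, 0, 1, 1]]
A³ = [[0, 0, 3, 2], [0, 0, 2, 1], [3, 2, 0, 0], [2, 1, 0, 0]]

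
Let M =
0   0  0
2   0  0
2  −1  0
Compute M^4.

M is strictly triangular, hence nilpotent: M^3 = 0, so M^4 = 0.

[[0, 0, 0], [0, 0, 0], [0, 0, 0]]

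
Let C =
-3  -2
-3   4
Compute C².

[[15, -2], [-3, 22]]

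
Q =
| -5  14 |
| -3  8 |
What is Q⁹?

[[-3065, 7154], [-1533, 3578]]

tr Q = 3 and det Q = 2, so the characteristic polynomial is λ² − (3)λ + (2) with roots 1 and 2.
Eigenvectors give P = [[7, 2], [3, 1]] with P⁻¹ = [[1, -2], [-3, 7]], and Q = P·diag(1, 2)·P⁻¹.
Then Q⁹ = P·diag(1, 512)·P⁻¹ = [[7, 1024], [3, 512]] · [[1, -2], [-3, 7]] = [[-3065, 7154], [-1533, 3578]].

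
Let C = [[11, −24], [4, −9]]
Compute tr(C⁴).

82

tr C = 2 and det C = −3, so the characteristic polynomial is λ² − (2)λ + (−3) with roots −1 and 3.
Eigenvectors give P = [[−2, −3], [−1, −1]] with P⁻¹ = [[1, −3], [−1, 2]], and C = P·diag(−1, 3)·P⁻¹.
Then C⁴ = P·diag(1, 81)·P⁻¹ = [[−2, −243], [−1, −81]] · [[1, −3], [−1, 2]] = [[241, −480], [80, −159]].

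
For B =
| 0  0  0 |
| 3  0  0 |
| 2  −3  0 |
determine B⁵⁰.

B is strictly triangular, hence nilpotent: B³ = 0, so B⁵⁰ = 0.

[[0, 0, 0], [0, 0, 0], [0, 0, 0]]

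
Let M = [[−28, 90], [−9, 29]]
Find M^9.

tr M = 1 and det M = −2, so the characteristic polynomial is λ² − (1)λ + (−2) with roots 2 and −1.
Eigenvectors give P = [[3, −10], [1, −3]] with P⁻¹ = [[−3, 10], [−1, 3]], and M = P·diag(2, −1)·P⁻¹.
Then M^9 = P·diag(512, −1)·P⁻¹ = [[1536, 10], [512, 3]] · [[−3, 10], [−1, 3]] = [[−4618, 15390], [−1539, 5129]].

[[−4618, 15390], [−1539, 5129]]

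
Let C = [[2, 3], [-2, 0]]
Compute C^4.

[[-20, -48], [32, 12]]

C^2 = [[-2, 6], [-4, -6]]
C^3 = [[-16, -6], [4, -12]]
C^4 = [[-20, -48], [32, 12]]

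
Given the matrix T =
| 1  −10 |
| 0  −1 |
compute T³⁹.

[[1, −10], [0, −1]]

T² = I (check: tr T = 0 and det T = −1), so T³⁹ = T since 39 is odd.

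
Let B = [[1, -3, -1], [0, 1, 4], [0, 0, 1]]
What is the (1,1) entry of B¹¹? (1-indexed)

1

B = I + N where N = [[0, -3, -1], [0, 0, 4], [0, 0, 0]] is strictly upper-triangular, so N³ = 0.
(I + N)¹¹ = I + 11·N + 55·N² = [[1, -33, -671], [0, 1, 44], [0, 0, 1]].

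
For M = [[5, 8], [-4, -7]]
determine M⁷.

[[2189, 4376], [-2188, -4375]]

tr M = -2 and det M = -3, so the characteristic polynomial is λ² − (-2)λ + (-3) with roots 1 and -3.
Eigenvectors give P = [[2, -1], [-1, 1]] with P⁻¹ = [[1, 1], [1, 2]], and M = P·diag(1, -3)·P⁻¹.
Then M⁷ = P·diag(1, -2187)·P⁻¹ = [[2, 2187], [-1, -2187]] · [[1, 1], [1, 2]] = [[2189, 4376], [-2188, -4375]].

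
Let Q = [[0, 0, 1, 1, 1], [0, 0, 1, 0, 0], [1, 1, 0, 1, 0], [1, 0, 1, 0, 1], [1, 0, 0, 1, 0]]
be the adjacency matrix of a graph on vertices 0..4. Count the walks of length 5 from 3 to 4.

The number of length-5 walks from vertex 3 to vertex 4 is entry (3,4) of Q⁵, where Q is the adjacency matrix.
Q² = [[3, 1, 1, 2, 1], [1, 1, 0, 1, 0], [1, 0, 3, 1, 2], [2, 1, 1, 3, 1], [1, 0, 2, 1, 2]]
Q³ = [[4, 1, 6, 5, 5], [1, 0, 3, 1, 2], [6, 3, 2, 6, 2], [5, 1, 6, 4, 5], [5, 2, 2, 5, 2]]
Q⁴ = [[16, 6, 10, 15, 9], [6, 3, 2, 6, 2], [10, 2, 15, 10, 12], [15, 6, 10, 16, 9], [9, 2, 12, 9, 10]]
Q⁵ = [[34, 10, 37, 35, 31], [10, 2, 15, 10, 12], [37, 15, 22, 37, 20], [35, 10, 37, 34, 31], [31, 12, 20, 31, 18]]

31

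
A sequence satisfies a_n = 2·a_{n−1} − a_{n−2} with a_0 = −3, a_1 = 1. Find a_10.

37

With companion matrix B = [[2, −1], [1, 0]], [a_n, a_{n−1}]ᵀ = B·[a_{n−1}, a_{n−2}]ᵀ, so [a_10, a_9]ᵀ = B⁹·[a_1, a_0]ᵀ.
B⁹ = [[10, −9], [9, −8]], giving [a_10, a_9]ᵀ = [[37], [33]].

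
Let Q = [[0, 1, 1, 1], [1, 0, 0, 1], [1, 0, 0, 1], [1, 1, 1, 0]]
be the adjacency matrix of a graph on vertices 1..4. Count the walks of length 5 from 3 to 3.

18

The number of length-5 walks from vertex 3 to vertex 3 is entry (3,3) of Q⁵, where Q is the adjacency matrix.
Q² = [[3, 1, 1, 2], [1, 2, 2, 1], [1, 2, 2, 1], [2, 1, 1, 3]]
Q³ = [[4, 5, 5, 5], [5, 2, 2, 5], [5, 2, 2, 5], [5, 5, 5, 4]]
Q⁴ = [[15, 9, 9, 14], [9, 10, 10, 9], [9, 10, 10, 9], [14, 9, 9, 15]]
Q⁵ = [[32, 29, 29, 33], [29, 18, 18, 29], [29, 18, 18, 29], [33, 29, 29, 32]]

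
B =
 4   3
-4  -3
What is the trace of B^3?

B^2 = [[4, 3], [-4, -3]]
B^3 = [[4, 3], [-4, -3]]

1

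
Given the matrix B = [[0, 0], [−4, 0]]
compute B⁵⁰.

[[0, 0], [0, 0]]

B is strictly triangular, hence nilpotent: B² = 0, so B⁵⁰ = 0.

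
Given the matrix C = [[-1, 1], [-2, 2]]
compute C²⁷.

[[-1, 1], [-2, 2]]

C² = C (a projection; rank 1, trace 1), so C²⁷ = C.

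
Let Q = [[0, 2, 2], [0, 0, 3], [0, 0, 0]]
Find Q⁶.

[[0, 0, 0], [0, 0, 0], [0, 0, 0]]

Q is strictly triangular, hence nilpotent: Q³ = 0, so Q⁶ = 0.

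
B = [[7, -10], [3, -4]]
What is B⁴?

tr B = 3 and det B = 2, so the characteristic polynomial is λ² − (3)λ + (2) with roots 2 and 1.
Eigenvectors give P = [[2, -5], [1, -3]] with P⁻¹ = [[3, -5], [1, -2]], and B = P·diag(2, 1)·P⁻¹.
Then B⁴ = P·diag(16, 1)·P⁻¹ = [[32, -5], [16, -3]] · [[3, -5], [1, -2]] = [[91, -150], [45, -74]].

[[91, -150], [45, -74]]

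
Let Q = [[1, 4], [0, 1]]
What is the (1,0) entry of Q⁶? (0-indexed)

0

Q = I + N where N = [[0, 4], [0, 0]] is strictly upper-triangular, so N² = 0.
(I + N)⁶ = I + 6·N = [[1, 24], [0, 1]].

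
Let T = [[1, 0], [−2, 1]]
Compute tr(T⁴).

T = I + N where N = [[0, 0], [−2, 0]] is strictly lower-triangular, so N² = 0.
(I + N)⁴ = I + 4·N = [[1, 0], [−8, 1]].

2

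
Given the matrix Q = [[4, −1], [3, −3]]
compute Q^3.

[[49, −10], [30, −21]]

Q^2 = [[13, −1], [3, 6]]
Q^3 = [[49, −10], [30, −21]]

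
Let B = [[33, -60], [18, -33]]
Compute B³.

[[297, -540], [162, -297]]

tr B = 0 and det B = -9, so the characteristic polynomial is λ² − (0)λ + (-9) with roots -3 and 3.
Eigenvectors give P = [[-5, 2], [-3, 1]] with P⁻¹ = [[1, -2], [3, -5]], and B = P·diag(-3, 3)·P⁻¹.
Then B³ = P·diag(-27, 27)·P⁻¹ = [[135, 54], [81, 27]] · [[1, -2], [3, -5]] = [[297, -540], [162, -297]].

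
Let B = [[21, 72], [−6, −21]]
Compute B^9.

[[137781, 472392], [−39366, −137781]]

tr B = 0 and det B = −9, so the characteristic polynomial is λ² − (0)λ + (−9) with roots 3 and −3.
Eigenvectors give P = [[4, −3], [−1, 1]] with P⁻¹ = [[1, 3], [1, 4]], and B = P·diag(3, −3)·P⁻¹.
Then B^9 = P·diag(19683, −19683)·P⁻¹ = [[78732, 59049], [−19683, −19683]] · [[1, 3], [1, 4]] = [[137781, 472392], [−39366, −137781]].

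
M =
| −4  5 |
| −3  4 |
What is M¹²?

M² = I (check: tr M = 0 and det M = −1), so M¹² = I since 12 is even.

[[1, 0], [0, 1]]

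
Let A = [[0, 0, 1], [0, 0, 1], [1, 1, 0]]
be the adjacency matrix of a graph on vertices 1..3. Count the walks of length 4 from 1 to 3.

The number of length-4 walks from vertex 1 to vertex 3 is entry (1,3) of A^4, where A is the adjacency matrix.
A^2 = [[1, 1, 0], [1, 1, 0], [0, 0, 2]]
A^3 = [[0, 0, 2], [0, 0, 2], [2, 2, 0]]
A^4 = [[2, 2, 0], [2, 2, 0], [0, 0, 4]]

0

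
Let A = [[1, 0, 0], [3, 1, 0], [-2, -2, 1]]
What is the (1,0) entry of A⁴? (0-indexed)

12

A = I + N where N = [[0, 0, 0], [3, 0, 0], [-2, -2, 0]] is strictly lower-triangular, so N³ = 0.
(I + N)⁴ = I + 4·N + 6·N² = [[1, 0, 0], [12, 1, 0], [-44, -8, 1]].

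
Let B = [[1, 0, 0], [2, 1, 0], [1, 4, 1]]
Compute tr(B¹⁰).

B = I + N where N = [[0, 0, 0], [2, 0, 0], [1, 4, 0]] is strictly lower-triangular, so N³ = 0.
(I + N)¹⁰ = I + 10·N + 45·N² = [[1, 0, 0], [20, 1, 0], [370, 40, 1]].

3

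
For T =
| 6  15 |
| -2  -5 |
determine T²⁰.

[[6, 15], [-2, -5]]

T² = T (a projection; rank 1, trace 1), so T²⁰ = T.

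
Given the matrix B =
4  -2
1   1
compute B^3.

tr B = 5 and det B = 6, so the characteristic polynomial is λ² − (5)λ + (6) with roots 2 and 3.
Eigenvectors give P = [[1, 2], [1, 1]] with P⁻¹ = [[-1, 2], [1, -1]], and B = P·diag(2, 3)·P⁻¹.
Then B^3 = P·diag(8, 27)·P⁻¹ = [[8, 54], [8, 27]] · [[-1, 2], [1, -1]] = [[46, -38], [19, -11]].

[[46, -38], [19, -11]]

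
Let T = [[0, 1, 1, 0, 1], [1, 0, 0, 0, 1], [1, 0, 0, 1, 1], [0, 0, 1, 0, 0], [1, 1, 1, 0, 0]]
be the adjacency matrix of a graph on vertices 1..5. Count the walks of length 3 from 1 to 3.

6

The number of length-3 walks from vertex 1 to vertex 3 is entry (1,3) of T^3, where T is the adjacency matrix.
T^2 = [[3, 1, 1, 1, 2], [1, 2, 2, 0, 1], [1, 2, 3, 0, 1], [1, 0, 0, 1, 1], [2, 1, 1, 1, 3]]
T^3 = [[4, 5, 6, 1, 5], [5, 2, 2, 2, 5], [6, 2, 2, 3, 6], [1, 2, 3, 0, 1], [5, 5, 6, 1, 4]]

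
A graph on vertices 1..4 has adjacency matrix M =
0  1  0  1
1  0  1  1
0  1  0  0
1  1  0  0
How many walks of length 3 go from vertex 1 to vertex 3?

1

The number of length-3 walks from vertex 1 to vertex 3 is entry (1,3) of M^3, where M is the adjacency matrix.
M^2 = [[2, 1, 1, 1], [1, 3, 0, 1], [1, 0, 1, 1], [1, 1, 1, 2]]
M^3 = [[2, 4, 1, 3], [4, 2, 3, 4], [1, 3, 0, 1], [3, 4, 1, 2]]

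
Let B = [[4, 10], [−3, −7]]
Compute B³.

tr B = −3 and det B = 2, so the characteristic polynomial is λ² − (−3)λ + (2) with roots −1 and −2.
Eigenvectors give P = [[−2, −5], [1, 3]] with P⁻¹ = [[−3, −5], [1, 2]], and B = P·diag(−1, −2)·P⁻¹.
Then B³ = P·diag(−1, −8)·P⁻¹ = [[2, 40], [−1, −24]] · [[−3, −5], [1, 2]] = [[34, 70], [−21, −43]].

[[34, 70], [−21, −43]]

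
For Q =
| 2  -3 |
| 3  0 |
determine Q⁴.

[[-11, 84], [-84, 45]]

Q² = [[-5, -6], [6, -9]]
Q³ = [[-28, 15], [-15, -18]]
Q⁴ = [[-11, 84], [-84, 45]]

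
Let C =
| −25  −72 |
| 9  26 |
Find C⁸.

[[−2039, −6120], [765, 2296]]

tr C = 1 and det C = −2, so the characteristic polynomial is λ² − (1)λ + (−2) with roots 2 and −1.
Eigenvectors give P = [[−8, −3], [3, 1]] with P⁻¹ = [[1, 3], [−3, −8]], and C = P·diag(2, −1)·P⁻¹.
Then C⁸ = P·diag(256, 1)·P⁻¹ = [[−2048, −3], [768, 1]] · [[1, 3], [−3, −8]] = [[−2039, −6120], [765, 2296]].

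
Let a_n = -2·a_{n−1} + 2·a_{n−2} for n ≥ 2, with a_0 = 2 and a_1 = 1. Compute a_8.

416

With companion matrix Q = [[-2, 2], [1, 0]], [a_n, a_{n−1}]ᵀ = Q·[a_{n−1}, a_{n−2}]ᵀ, so [a_8, a_7]ᵀ = Q⁷·[a_1, a_0]ᵀ.
Q⁷ = [[-896, 656], [328, -240]], giving [a_8, a_7]ᵀ = [[416], [-152]].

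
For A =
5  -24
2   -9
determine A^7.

[[6557, -26232], [2186, -8745]]

tr A = -4 and det A = 3, so the characteristic polynomial is λ² − (-4)λ + (3) with roots -1 and -3.
Eigenvectors give P = [[4, 3], [1, 1]] with P⁻¹ = [[1, -3], [-1, 4]], and A = P·diag(-1, -3)·P⁻¹.
Then A^7 = P·diag(-1, -2187)·P⁻¹ = [[-4, -6561], [-1, -2187]] · [[1, -3], [-1, 4]] = [[6557, -26232], [2186, -8745]].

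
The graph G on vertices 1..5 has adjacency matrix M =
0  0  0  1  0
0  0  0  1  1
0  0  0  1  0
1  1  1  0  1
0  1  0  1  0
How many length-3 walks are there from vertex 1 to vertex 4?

4

The number of length-3 walks from vertex 1 to vertex 4 is entry (1,4) of M³, where M is the adjacency matrix.
M² = [[1, 1, 1, 0, 1], [1, 2, 1, 1, 1], [1, 1, 1, 0, 1], [0, 1, 0, 4, 1], [1, 1, 1, 1, 2]]
M³ = [[0, 1, 0, 4, 1], [1, 2, 1, 5, 3], [0, 1, 0, 4, 1], [4, 5, 4, 2, 5], [1, 3, 1, 5, 2]]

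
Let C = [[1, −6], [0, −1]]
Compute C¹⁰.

[[1, 0], [0, 1]]

C² = I (check: tr C = 0 and det C = −1), so C¹⁰ = I since 10 is even.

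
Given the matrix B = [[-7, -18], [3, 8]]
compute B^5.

tr B = 1 and det B = -2, so the characteristic polynomial is λ² − (1)λ + (-2) with roots 2 and -1.
Eigenvectors give P = [[2, 3], [-1, -1]] with P⁻¹ = [[-1, -3], [1, 2]], and B = P·diag(2, -1)·P⁻¹.
Then B^5 = P·diag(32, -1)·P⁻¹ = [[64, -3], [-32, 1]] · [[-1, -3], [1, 2]] = [[-67, -198], [33, 98]].

[[-67, -198], [33, 98]]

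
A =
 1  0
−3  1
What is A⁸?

[[1, 0], [−24, 1]]

A = I + N where N = [[0, 0], [−3, 0]] is strictly lower-triangular, so N² = 0.
(I + N)⁸ = I + 8·N = [[1, 0], [−24, 1]].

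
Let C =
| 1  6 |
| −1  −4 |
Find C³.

[[13, 42], [−7, −22]]

tr C = −3 and det C = 2, so the characteristic polynomial is λ² − (−3)λ + (2) with roots −1 and −2.
Eigenvectors give P = [[3, −2], [−1, 1]] with P⁻¹ = [[1, 2], [1, 3]], and C = P·diag(−1, −2)·P⁻¹.
Then C³ = P·diag(−1, −8)·P⁻¹ = [[−3, 16], [1, −8]] · [[1, 2], [1, 3]] = [[13, 42], [−7, −22]].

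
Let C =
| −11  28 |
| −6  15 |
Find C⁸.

tr C = 4 and det C = 3, so the characteristic polynomial is λ² − (4)λ + (3) with roots 1 and 3.
Eigenvectors give P = [[7, −2], [3, −1]] with P⁻¹ = [[1, −2], [3, −7]], and C = P·diag(1, 3)·P⁻¹.
Then C⁸ = P·diag(1, 6561)·P⁻¹ = [[7, −13122], [3, −6561]] · [[1, −2], [3, −7]] = [[−39359, 91840], [−19680, 45921]].

[[−39359, 91840], [−19680, 45921]]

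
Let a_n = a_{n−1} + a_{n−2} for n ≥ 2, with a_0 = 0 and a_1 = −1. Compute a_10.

With companion matrix T = [[1, 1], [1, 0]], [a_n, a_{n−1}]ᵀ = T·[a_{n−1}, a_{n−2}]ᵀ, so [a_10, a_9]ᵀ = T^9·[a_1, a_0]ᵀ.
T^9 = [[55, 34], [34, 21]], giving [a_10, a_9]ᵀ = [[−55], [−34]].

−55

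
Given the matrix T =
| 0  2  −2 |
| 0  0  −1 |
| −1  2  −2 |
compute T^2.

[[2, −4, 2], [1, −2, 2], [2, −6, 4]]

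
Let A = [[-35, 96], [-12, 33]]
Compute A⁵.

tr A = -2 and det A = -3, so the characteristic polynomial is λ² − (-2)λ + (-3) with roots -3 and 1.
Eigenvectors give P = [[-3, 8], [-1, 3]] with P⁻¹ = [[-3, 8], [-1, 3]], and A = P·diag(-3, 1)·P⁻¹.
Then A⁵ = P·diag(-243, 1)·P⁻¹ = [[729, 8], [243, 3]] · [[-3, 8], [-1, 3]] = [[-2195, 5856], [-732, 1953]].

[[-2195, 5856], [-732, 1953]]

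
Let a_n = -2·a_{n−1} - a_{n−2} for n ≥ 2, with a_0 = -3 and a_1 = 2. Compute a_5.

-2

With companion matrix A = [[-2, -1], [1, 0]], [a_n, a_{n−1}]ᵀ = A·[a_{n−1}, a_{n−2}]ᵀ, so [a_5, a_4]ᵀ = A⁴·[a_1, a_0]ᵀ.
A⁴ = [[5, 4], [-4, -3]], giving [a_5, a_4]ᵀ = [[-2], [1]].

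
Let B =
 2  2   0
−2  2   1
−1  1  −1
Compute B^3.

[[−18, 18, 6], [−21, −15, 0], [−6, −6, −3]]

B^2 = [[0, 8, 2], [−9, 1, 1], [−3, −1, 2]]
B^3 = [[−18, 18, 6], [−21, −15, 0], [−6, −6, −3]]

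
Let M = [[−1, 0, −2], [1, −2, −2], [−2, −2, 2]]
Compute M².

[[5, 4, −2], [1, 8, −2], [−4, 0, 12]]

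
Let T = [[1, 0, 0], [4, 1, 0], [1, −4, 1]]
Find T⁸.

T = I + N where N = [[0, 0, 0], [4, 0, 0], [1, −4, 0]] is strictly lower-triangular, so N³ = 0.
(I + N)⁸ = I + 8·N + 28·N² = [[1, 0, 0], [32, 1, 0], [−440, −32, 1]].

[[1, 0, 0], [32, 1, 0], [−440, −32, 1]]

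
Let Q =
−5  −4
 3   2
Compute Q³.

tr Q = −3 and det Q = 2, so the characteristic polynomial is λ² − (−3)λ + (2) with roots −2 and −1.
Eigenvectors give P = [[−4, −1], [3, 1]] with P⁻¹ = [[−1, −1], [3, 4]], and Q = P·diag(−2, −1)·P⁻¹.
Then Q³ = P·diag(−8, −1)·P⁻¹ = [[32, 1], [−24, −1]] · [[−1, −1], [3, 4]] = [[−29, −28], [21, 20]].

[[−29, −28], [21, 20]]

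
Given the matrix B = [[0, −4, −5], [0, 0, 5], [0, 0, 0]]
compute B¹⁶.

B is strictly triangular, hence nilpotent: B³ = 0, so B¹⁶ = 0.

[[0, 0, 0], [0, 0, 0], [0, 0, 0]]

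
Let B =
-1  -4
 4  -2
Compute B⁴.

[[81, -324], [324, 0]]

B² = [[-15, 12], [-12, -12]]
B³ = [[63, 36], [-36, 72]]
B⁴ = [[81, -324], [324, 0]]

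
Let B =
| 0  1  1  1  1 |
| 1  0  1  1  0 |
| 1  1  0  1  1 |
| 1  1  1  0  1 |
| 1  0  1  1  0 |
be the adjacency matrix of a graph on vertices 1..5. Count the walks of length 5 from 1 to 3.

The number of length-5 walks from vertex 1 to vertex 3 is entry (1,3) of B⁵, where B is the adjacency matrix.
B² = [[4, 2, 3, 3, 2], [2, 3, 2, 2, 3], [3, 2, 4, 3, 2], [3, 2, 3, 4, 2], [2, 3, 2, 2, 3]]
B³ = [[10, 10, 11, 11, 10], [10, 6, 10, 10, 6], [11, 10, 10, 11, 10], [11, 10, 11, 10, 10], [10, 6, 10, 10, 6]]
B⁴ = [[42, 32, 41, 41, 32], [32, 30, 32, 32, 30], [41, 32, 42, 41, 32], [41, 32, 41, 42, 32], [32, 30, 32, 32, 30]]
B⁵ = [[146, 124, 147, 147, 124], [124, 96, 124, 124, 96], [147, 124, 146, 147, 124], [147, 124, 147, 146, 124], [124, 96, 124, 124, 96]]

147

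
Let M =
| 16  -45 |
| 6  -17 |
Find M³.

[[46, -135], [18, -53]]

tr M = -1 and det M = -2, so the characteristic polynomial is λ² − (-1)λ + (-2) with roots 1 and -2.
Eigenvectors give P = [[-3, 5], [-1, 2]] with P⁻¹ = [[-2, 5], [-1, 3]], and M = P·diag(1, -2)·P⁻¹.
Then M³ = P·diag(1, -8)·P⁻¹ = [[-3, -40], [-1, -16]] · [[-2, 5], [-1, 3]] = [[46, -135], [18, -53]].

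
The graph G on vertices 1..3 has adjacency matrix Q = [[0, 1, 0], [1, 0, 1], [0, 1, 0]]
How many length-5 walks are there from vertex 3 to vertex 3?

0

The number of length-5 walks from vertex 3 to vertex 3 is entry (3,3) of Q⁵, where Q is the adjacency matrix.
Q² = [[1, 0, 1], [0, 2, 0], [1, 0, 1]]
Q³ = [[0, 2, 0], [2, 0, 2], [0, 2, 0]]
Q⁴ = [[2, 0, 2], [0, 4, 0], [2, 0, 2]]
Q⁵ = [[0, 4, 0], [4, 0, 4], [0, 4, 0]]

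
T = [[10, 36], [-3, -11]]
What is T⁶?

tr T = -1 and det T = -2, so the characteristic polynomial is λ² − (-1)λ + (-2) with roots -2 and 1.
Eigenvectors give P = [[3, -4], [-1, 1]] with P⁻¹ = [[-1, -4], [-1, -3]], and T = P·diag(-2, 1)·P⁻¹.
Then T⁶ = P·diag(64, 1)·P⁻¹ = [[192, -4], [-64, 1]] · [[-1, -4], [-1, -3]] = [[-188, -756], [63, 253]].

[[-188, -756], [63, 253]]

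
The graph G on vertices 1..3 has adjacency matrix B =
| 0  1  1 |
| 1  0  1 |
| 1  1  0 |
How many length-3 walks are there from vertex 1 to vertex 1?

The number of length-3 walks from vertex 1 to vertex 1 is entry (1,1) of B³, where B is the adjacency matrix.
B² = [[2, 1, 1], [1, 2, 1], [1, 1, 2]]
B³ = [[2, 3, 3], [3, 2, 3], [3, 3, 2]]

2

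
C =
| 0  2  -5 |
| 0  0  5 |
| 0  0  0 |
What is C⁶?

[[0, 0, 0], [0, 0, 0], [0, 0, 0]]

C is strictly triangular, hence nilpotent: C³ = 0, so C⁶ = 0.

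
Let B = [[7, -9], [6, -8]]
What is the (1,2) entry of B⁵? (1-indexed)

tr B = -1 and det B = -2, so the characteristic polynomial is λ² − (-1)λ + (-2) with roots 1 and -2.
Eigenvectors give P = [[3, 1], [2, 1]] with P⁻¹ = [[1, -1], [-2, 3]], and B = P·diag(1, -2)·P⁻¹.
Then B⁵ = P·diag(1, -32)·P⁻¹ = [[3, -32], [2, -32]] · [[1, -1], [-2, 3]] = [[67, -99], [66, -98]].

-99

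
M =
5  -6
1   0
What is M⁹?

[[58025, -115026], [19171, -37830]]

tr M = 5 and det M = 6, so the characteristic polynomial is λ² − (5)λ + (6) with roots 3 and 2.
Eigenvectors give P = [[3, 2], [1, 1]] with P⁻¹ = [[1, -2], [-1, 3]], and M = P·diag(3, 2)·P⁻¹.
Then M⁹ = P·diag(19683, 512)·P⁻¹ = [[59049, 1024], [19683, 512]] · [[1, -2], [-1, 3]] = [[58025, -115026], [19171, -37830]].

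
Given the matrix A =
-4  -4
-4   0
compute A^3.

[[-192, -128], [-128, -64]]

A^2 = [[32, 16], [16, 16]]
A^3 = [[-192, -128], [-128, -64]]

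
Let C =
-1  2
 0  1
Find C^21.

C² = I (check: tr C = 0 and det C = -1), so C^21 = C since 21 is odd.

[[-1, 2], [0, 1]]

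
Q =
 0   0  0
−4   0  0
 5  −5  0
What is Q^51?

Q is strictly triangular, hence nilpotent: Q^3 = 0, so Q^51 = 0.

[[0, 0, 0], [0, 0, 0], [0, 0, 0]]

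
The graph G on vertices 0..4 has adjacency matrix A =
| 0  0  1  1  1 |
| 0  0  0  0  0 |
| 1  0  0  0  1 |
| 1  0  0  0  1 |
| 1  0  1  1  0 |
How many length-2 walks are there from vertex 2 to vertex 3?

The number of length-2 walks from vertex 2 to vertex 3 is entry (2,3) of A², where A is the adjacency matrix.
A² = [[3, 0, 1, 1, 2], [0, 0, 0, 0, 0], [1, 0, 2, 2, 1], [1, 0, 2, 2, 1], [2, 0, 1, 1, 3]]

2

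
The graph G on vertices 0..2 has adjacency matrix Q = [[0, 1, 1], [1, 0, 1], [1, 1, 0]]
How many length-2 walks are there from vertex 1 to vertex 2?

The number of length-2 walks from vertex 1 to vertex 2 is entry (1,2) of Q², where Q is the adjacency matrix.
Q² = [[2, 1, 1], [1, 2, 1], [1, 1, 2]]

1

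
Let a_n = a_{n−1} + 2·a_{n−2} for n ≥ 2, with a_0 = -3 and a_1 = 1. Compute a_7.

With companion matrix A = [[1, 2], [1, 0]], [a_n, a_{n−1}]ᵀ = A·[a_{n−1}, a_{n−2}]ᵀ, so [a_7, a_6]ᵀ = A⁶·[a_1, a_0]ᵀ.
A⁶ = [[43, 42], [21, 22]], giving [a_7, a_6]ᵀ = [[-83], [-45]].

-83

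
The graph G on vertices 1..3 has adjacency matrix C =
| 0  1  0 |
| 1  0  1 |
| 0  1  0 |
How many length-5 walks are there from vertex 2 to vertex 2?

0

The number of length-5 walks from vertex 2 to vertex 2 is entry (2,2) of C⁵, where C is the adjacency matrix.
C² = [[1, 0, 1], [0, 2, 0], [1, 0, 1]]
C³ = [[0, 2, 0], [2, 0, 2], [0, 2, 0]]
C⁴ = [[2, 0, 2], [0, 4, 0], [2, 0, 2]]
C⁵ = [[0, 4, 0], [4, 0, 4], [0, 4, 0]]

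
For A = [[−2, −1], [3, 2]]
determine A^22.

[[1, 0], [0, 1]]

A² = I (check: tr A = 0 and det A = −1), so A^22 = I since 22 is even.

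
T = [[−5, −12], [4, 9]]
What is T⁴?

[[−239, −480], [160, 321]]

tr T = 4 and det T = 3, so the characteristic polynomial is λ² − (4)λ + (3) with roots 1 and 3.
Eigenvectors give P = [[−2, −3], [1, 2]] with P⁻¹ = [[−2, −3], [1, 2]], and T = P·diag(1, 3)·P⁻¹.
Then T⁴ = P·diag(1, 81)·P⁻¹ = [[−2, −243], [1, 162]] · [[−2, −3], [1, 2]] = [[−239, −480], [160, 321]].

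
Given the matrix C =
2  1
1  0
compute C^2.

[[5, 2], [2, 1]]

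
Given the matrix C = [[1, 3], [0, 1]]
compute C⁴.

C = I + N where N = [[0, 3], [0, 0]] is strictly upper-triangular, so N² = 0.
(I + N)⁴ = I + 4·N = [[1, 12], [0, 1]].

[[1, 12], [0, 1]]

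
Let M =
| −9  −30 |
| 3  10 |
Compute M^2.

M² = M (a projection; rank 1, trace 1), so M^2 = M.

[[−9, −30], [3, 10]]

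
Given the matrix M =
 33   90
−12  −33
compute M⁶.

[[729, 0], [0, 729]]

tr M = 0 and det M = −9, so the characteristic polynomial is λ² − (0)λ + (−9) with roots 3 and −3.
Eigenvectors give P = [[−3, −5], [1, 2]] with P⁻¹ = [[−2, −5], [1, 3]], and M = P·diag(3, −3)·P⁻¹.
Then M⁶ = P·diag(729, 729)·P⁻¹ = [[−2187, −3645], [729, 1458]] · [[−2, −5], [1, 3]] = [[729, 0], [0, 729]].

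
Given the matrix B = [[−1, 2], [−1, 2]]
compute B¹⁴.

B² = B (a projection; rank 1, trace 1), so B¹⁴ = B.

[[−1, 2], [−1, 2]]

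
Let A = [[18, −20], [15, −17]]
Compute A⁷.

tr A = 1 and det A = −6, so the characteristic polynomial is λ² − (1)λ + (−6) with roots 3 and −2.
Eigenvectors give P = [[4, −1], [3, −1]] with P⁻¹ = [[1, −1], [3, −4]], and A = P·diag(3, −2)·P⁻¹.
Then A⁷ = P·diag(2187, −128)·P⁻¹ = [[8748, 128], [6561, 128]] · [[1, −1], [3, −4]] = [[9132, −9260], [6945, −7073]].

[[9132, −9260], [6945, −7073]]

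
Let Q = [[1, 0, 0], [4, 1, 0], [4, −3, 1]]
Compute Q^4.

Q = I + N where N = [[0, 0, 0], [4, 0, 0], [4, −3, 0]] is strictly lower-triangular, so N^3 = 0.
(I + N)^4 = I + 4·N + 6·N^2 = [[1, 0, 0], [16, 1, 0], [−56, −12, 1]].

[[1, 0, 0], [16, 1, 0], [−56, −12, 1]]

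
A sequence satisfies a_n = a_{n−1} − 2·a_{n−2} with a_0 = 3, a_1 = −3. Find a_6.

−9

With companion matrix C = [[1, −2], [1, 0]], [a_n, a_{n−1}]ᵀ = C·[a_{n−1}, a_{n−2}]ᵀ, so [a_6, a_5]ᵀ = C⁵·[a_1, a_0]ᵀ.
C⁵ = [[5, 2], [−1, 6]], giving [a_6, a_5]ᵀ = [[−9], [21]].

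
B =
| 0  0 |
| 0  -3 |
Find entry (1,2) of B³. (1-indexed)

B² = [[0, 0], [0, 9]]
B³ = [[0, 0], [0, -27]]

0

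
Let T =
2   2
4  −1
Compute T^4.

T^2 = [[12, 2], [4, 9]]
T^3 = [[32, 22], [44, −1]]
T^4 = [[152, 42], [84, 89]]

[[152, 42], [84, 89]]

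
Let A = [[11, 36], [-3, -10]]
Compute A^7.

[[515, 1548], [-129, -388]]

tr A = 1 and det A = -2, so the characteristic polynomial is λ² − (1)λ + (-2) with roots 2 and -1.
Eigenvectors give P = [[-4, 3], [1, -1]] with P⁻¹ = [[-1, -3], [-1, -4]], and A = P·diag(2, -1)·P⁻¹.
Then A^7 = P·diag(128, -1)·P⁻¹ = [[-512, -3], [128, 1]] · [[-1, -3], [-1, -4]] = [[515, 1548], [-129, -388]].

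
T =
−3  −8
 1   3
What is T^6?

[[1, 0], [0, 1]]

T² = I (check: tr T = 0 and det T = −1), so T^6 = I since 6 is even.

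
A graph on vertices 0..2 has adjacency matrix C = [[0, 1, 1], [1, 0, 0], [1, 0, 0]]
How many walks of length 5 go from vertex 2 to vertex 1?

0

The number of length-5 walks from vertex 2 to vertex 1 is entry (2,1) of C^5, where C is the adjacency matrix.
C^2 = [[2, 0, 0], [0, 1, 1], [0, 1, 1]]
C^3 = [[0, 2, 2], [2, 0, 0], [2, 0, 0]]
C^4 = [[4, 0, 0], [0, 2, 2], [0, 2, 2]]
C^5 = [[0, 4, 4], [4, 0, 0], [4, 0, 0]]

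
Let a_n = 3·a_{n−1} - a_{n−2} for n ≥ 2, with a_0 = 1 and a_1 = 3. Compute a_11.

With companion matrix B = [[3, -1], [1, 0]], [a_n, a_{n−1}]ᵀ = B·[a_{n−1}, a_{n−2}]ᵀ, so [a_11, a_10]ᵀ = B¹⁰·[a_1, a_0]ᵀ.
B¹⁰ = [[17711, -6765], [6765, -2584]], giving [a_11, a_10]ᵀ = [[46368], [17711]].

46368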